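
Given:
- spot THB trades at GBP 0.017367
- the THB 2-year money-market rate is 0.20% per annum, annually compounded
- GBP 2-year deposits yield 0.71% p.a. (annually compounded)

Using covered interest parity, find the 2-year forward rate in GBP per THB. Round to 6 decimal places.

T = 2 years.
Growth of 1 GBP over T: (1 + 0.0071)^2 = 1.0142504.
Growth of 1 THB over T: (1 + 0.0020)^2 = 1.004004.
CIP: F = S · (grow GBP)/(grow THB) = 0.017367 × 1.0142504/1.004004 = 0.01754424 GBP per THB.

0.017544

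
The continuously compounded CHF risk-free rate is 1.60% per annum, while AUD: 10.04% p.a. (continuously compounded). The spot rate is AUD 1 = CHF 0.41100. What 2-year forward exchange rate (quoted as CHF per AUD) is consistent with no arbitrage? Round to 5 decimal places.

0.34716

T = 2 years.
CHF growth factor: e^(0.0160×2) = 1.0325175.
AUD accumulates by e^(0.1004×2) = 1.2223803.
CIP: F = S · (grow CHF)/(grow AUD) = 0.411 × 1.0325175/1.2223803 = 0.3471626 CHF per AUD.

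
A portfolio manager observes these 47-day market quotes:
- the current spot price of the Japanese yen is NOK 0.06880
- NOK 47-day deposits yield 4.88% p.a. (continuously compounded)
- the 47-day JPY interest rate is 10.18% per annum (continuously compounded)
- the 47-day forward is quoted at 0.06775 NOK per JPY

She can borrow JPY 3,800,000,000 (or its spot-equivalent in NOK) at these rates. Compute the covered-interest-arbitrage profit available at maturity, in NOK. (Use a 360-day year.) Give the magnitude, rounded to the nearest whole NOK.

T = 47/360 years.
Invest the JPY and cover forward: 3,800,000,000 × 1.01337926756 × 0.06775 = NOK 260,894,492.43.
Convert at spot and invest in NOK: 3,800,000,000 × 0.06880 × 1.00639144981 = NOK 263,110,980.64.
The quoted forward undervalues JPY, so borrow JPY, convert to NOK at spot, deposit the NOK at 4.88%, and buy JPY forward at 0.06775 to cover the loan.
The gap between the two covered legs is NOK 2,216,488.

NOK 2,216,488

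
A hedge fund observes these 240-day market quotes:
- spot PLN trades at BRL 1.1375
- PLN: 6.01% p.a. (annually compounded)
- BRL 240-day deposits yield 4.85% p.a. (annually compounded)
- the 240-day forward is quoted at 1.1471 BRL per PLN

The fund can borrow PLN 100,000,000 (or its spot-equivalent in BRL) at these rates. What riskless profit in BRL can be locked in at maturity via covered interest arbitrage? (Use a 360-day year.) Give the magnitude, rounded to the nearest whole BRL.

T = 240/360 years.
Keep in PLN, deliver into the forward: 100,000,000·1.03967569092·1.1471 = BRL 119,261,198.51.
Swap to BRL now, deposit: 100,000,000·1.1375·1.0320774516 = BRL 117,398,810.12.
The quoted forward overvalues PLN, so borrow BRL, buy PLN at spot, deposit the PLN at 6.01%, and sell the proceeds forward at 1.1471.
The gap between the two covered legs is BRL 1,862,388.

BRL 1,862,388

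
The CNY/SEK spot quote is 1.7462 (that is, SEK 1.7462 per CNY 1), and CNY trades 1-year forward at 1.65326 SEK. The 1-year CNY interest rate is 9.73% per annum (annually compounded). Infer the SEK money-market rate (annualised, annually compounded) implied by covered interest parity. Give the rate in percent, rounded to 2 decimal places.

3.89%

T = 1 year.
By CIP, F/S equals the SEK-to-CNY growth ratio: 1.65326/1.7462 = 0.9467759.
The CNY side grows by (1 + 0.0973)^1 = 1.097300.
Hence g_SEK = 1.0388972.
Annualise: 1.0388972^(1/1) − 1 = 0.038897 = 3.89%.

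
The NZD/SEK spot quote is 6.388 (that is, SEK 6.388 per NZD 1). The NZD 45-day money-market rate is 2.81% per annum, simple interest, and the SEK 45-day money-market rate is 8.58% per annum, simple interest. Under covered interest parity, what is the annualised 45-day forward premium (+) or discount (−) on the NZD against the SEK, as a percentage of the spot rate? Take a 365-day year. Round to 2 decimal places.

+5.75%

T = 45/365 years.
CIP forward (SEK per NZD) = 6.388 × 1.0105781/1.0034644 = 6.433285.
Annualised premium = (F − S)/S × (1/T) = (6.433285 − 6.388)/6.388 ÷ (45/365) = 5.75%.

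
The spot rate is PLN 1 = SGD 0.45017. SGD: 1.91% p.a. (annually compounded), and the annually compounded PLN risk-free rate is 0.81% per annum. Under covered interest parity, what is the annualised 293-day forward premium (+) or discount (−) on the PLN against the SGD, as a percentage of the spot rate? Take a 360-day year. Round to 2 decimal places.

T = 293/360 years.
F = S · g_SGD/g_PLN = 0.45017 × 1.0155179/1.0065875 = 0.45416389.
Annualised premium = (F − S)/S × (1/T) = (0.45416389 − 0.45017)/0.45017 ÷ (293/360) = 1.09%.

+1.09%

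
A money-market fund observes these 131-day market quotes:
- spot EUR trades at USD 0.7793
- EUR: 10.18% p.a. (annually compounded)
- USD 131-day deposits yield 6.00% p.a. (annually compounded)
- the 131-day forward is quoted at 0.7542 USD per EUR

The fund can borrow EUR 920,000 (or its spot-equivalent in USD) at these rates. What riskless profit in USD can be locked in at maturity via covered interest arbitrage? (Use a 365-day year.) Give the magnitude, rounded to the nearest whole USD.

USD 13,676

T = 131/365 years.
Route A — deposit EUR, sell forward: 920,000 × 1.03540643 × 0.7542 = USD 718,431.25.
Route B — convert at spot, deposit USD: 920,000 × 0.7793 × 1.02113316 = USD 732,107.55.
The quoted forward undervalues EUR, so borrow EUR, convert to USD at spot, deposit the USD at 6.00%, and buy EUR forward at 0.7542 to cover the loan.
The gap between the two covered legs is USD 13,676.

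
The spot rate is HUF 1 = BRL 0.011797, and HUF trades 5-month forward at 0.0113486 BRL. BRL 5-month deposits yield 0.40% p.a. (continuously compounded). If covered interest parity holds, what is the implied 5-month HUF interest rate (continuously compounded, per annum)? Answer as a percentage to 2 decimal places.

9.70%

T = 5/12 years.
By CIP, F/S equals the BRL-to-HUF growth ratio: 0.0113486/0.011797 = 0.9619903.
The BRL side grows by e^(0.0040×5/12) = 1.0016681.
So the HUF growth factor = 1.0412455.
Take logs: ln 1.0412455 / (5/12) = 0.097002, so 9.70%.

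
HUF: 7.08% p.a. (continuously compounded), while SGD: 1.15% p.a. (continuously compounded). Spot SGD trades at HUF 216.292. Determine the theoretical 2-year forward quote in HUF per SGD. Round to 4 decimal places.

243.5274

T = 2 years.
Growth of 1 HUF over T: e^(0.0708×2) = 1.15211571.
SGD accumulates by e^(0.0115×2) = 1.02326654.
CIP: F = S · (grow HUF)/(grow SGD) = 216.292 × 1.15211571/1.02326654 = 243.527372 HUF per SGD.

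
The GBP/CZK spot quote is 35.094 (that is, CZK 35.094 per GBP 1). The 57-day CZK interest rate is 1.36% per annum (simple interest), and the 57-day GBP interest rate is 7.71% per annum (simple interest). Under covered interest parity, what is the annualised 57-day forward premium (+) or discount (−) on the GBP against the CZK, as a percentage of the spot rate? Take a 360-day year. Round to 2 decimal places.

T = 57/360 years.
No-arbitrage forward: 35.094 × 1.0021533 / 1.0122075 = 34.745413 CZK/GBP.
(F − S)/S ÷ T = (34.745413 − 35.094)/35.094/(57/360) = -0.062734 → -6.27%.

-6.27%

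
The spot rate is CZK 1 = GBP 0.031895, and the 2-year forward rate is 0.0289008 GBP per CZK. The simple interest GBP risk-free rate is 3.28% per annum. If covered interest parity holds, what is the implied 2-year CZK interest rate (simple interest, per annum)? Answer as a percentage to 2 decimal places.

T = 2 years.
F/S = 0.0289008/0.031895 = 0.9061232 = (growth of GBP) / (growth of CZK).
The GBP side grows by 1 + 0.0328×2 = 1.065600.
Hence g_CZK = 1.175999.
(1.175999 − 1)/T = 0.088000, i.e. 8.80%.

8.80%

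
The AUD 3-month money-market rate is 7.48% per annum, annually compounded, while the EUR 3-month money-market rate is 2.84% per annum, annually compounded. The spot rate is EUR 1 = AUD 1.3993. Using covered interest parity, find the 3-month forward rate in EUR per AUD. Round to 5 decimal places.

T = 3/12 years.
AUD accumulates by (1 + 0.0748)^(3/12) = 1.0181972.
Growth of 1 EUR over T: (1 + 0.0284)^(3/12) = 1.0070256.
So F = 1.3993 × 1.0181972 / 1.0070256 = 1.414823 (AUD/EUR).
Invert for EUR per AUD: 1 / 1.414823 = 0.70680.

0.70680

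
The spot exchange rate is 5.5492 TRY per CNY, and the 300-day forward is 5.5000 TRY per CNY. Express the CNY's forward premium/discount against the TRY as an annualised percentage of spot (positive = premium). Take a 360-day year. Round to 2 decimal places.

T = 300/360 years.
Period premium: (5.5000 − 5.5492)/5.5492 = -0.0088661.
×(1/T) gives -1.06% p.a.

-1.06%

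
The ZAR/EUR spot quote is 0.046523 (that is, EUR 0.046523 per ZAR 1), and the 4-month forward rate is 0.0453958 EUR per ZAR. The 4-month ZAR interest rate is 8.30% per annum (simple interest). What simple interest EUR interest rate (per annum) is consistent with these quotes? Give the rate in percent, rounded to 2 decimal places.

0.83%

T = 4/12 years.
F/S = 0.0453958/0.046523 = 0.9757711 = (growth of EUR) / (growth of ZAR).
The ZAR side grows by 1 + 0.0830×4/12 = 1.0276667.
So the EUR growth factor = 1.0027675.
r = (1.0027675 − 1)/(4/12) = 0.008303 → 0.83%.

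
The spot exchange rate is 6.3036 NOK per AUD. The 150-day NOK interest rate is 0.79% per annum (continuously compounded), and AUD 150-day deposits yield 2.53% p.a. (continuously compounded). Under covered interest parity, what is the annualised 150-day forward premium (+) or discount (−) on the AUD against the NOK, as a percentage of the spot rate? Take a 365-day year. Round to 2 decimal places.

T = 150/365 years.
No-arbitrage forward: 6.3036 × 1.0032519 / 1.0104515 = 6.2586860 NOK/AUD.
(F − S)/S ÷ T = (6.2586860 − 6.3036)/6.3036/(150/365) = -0.017338 → -1.73%.

-1.73%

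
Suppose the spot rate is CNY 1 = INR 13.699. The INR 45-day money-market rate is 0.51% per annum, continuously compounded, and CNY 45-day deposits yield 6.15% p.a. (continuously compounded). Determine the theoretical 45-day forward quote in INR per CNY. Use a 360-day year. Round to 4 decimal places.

13.6028

T = 45/360 years.
INR growth factor: e^(0.0051×45/360) = 1.0006377.
CNY growth factor: e^(0.0615×45/360) = 1.00771712.
So F = 13.699 × 1.0006377 / 1.00771712 = 13.602762 (INR/CNY).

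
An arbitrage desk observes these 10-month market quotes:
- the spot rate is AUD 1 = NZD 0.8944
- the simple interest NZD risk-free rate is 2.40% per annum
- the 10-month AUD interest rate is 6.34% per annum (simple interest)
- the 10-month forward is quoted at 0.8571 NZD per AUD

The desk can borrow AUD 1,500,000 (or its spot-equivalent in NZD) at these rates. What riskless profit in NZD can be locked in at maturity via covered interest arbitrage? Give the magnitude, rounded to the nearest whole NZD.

T = 10/12 years.
Invest the AUD and cover forward: 1,500,000 × 1.052833333 × 0.8571 = NZD 1,353,575.17.
Convert at spot and invest in NZD: 1,500,000 × 0.8944 × 1.020000 = NZD 1,368,432.00.
The quoted forward undervalues AUD, so borrow AUD, convert to NZD at spot, deposit the NZD at 2.40%, and buy AUD forward at 0.8571 to cover the loan.
The gap between the two covered legs is NZD 14,857.

NZD 14,857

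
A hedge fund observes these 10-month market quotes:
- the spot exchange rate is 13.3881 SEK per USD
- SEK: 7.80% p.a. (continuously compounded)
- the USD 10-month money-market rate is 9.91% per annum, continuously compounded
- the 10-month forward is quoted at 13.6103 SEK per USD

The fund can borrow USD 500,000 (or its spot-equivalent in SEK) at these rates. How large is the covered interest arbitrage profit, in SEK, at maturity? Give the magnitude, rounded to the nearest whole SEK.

T = 10/12 years.
Route A — deposit USD, sell forward: 500,000 × 1.086089177 × 13.6103 = SEK 7,390,999.76.
Route B — convert at spot, deposit SEK: 500,000 × 13.3881 × 1.067159024 = SEK 7,143,615.86.
The quoted forward overvalues USD, so borrow SEK, buy USD at spot, deposit the USD at 9.91%, and sell the proceeds forward at 13.6103.
Profit = 7,390,999.76 − 7,143,615.86 = SEK 247,384.

SEK 247,384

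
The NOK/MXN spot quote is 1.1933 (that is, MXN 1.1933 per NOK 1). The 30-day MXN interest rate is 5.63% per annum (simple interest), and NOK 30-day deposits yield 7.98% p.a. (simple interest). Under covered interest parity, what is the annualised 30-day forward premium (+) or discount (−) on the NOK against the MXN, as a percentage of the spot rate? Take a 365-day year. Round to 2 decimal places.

T = 30/365 years.
F = S · g_MXN/g_NOK = 1.1933 × 1.0046274/1.0065589 = 1.1910102.
(F − S)/S ÷ T = (1.1910102 − 1.1933)/1.1933/(30/365) = -0.023346 → -2.33%.

-2.33%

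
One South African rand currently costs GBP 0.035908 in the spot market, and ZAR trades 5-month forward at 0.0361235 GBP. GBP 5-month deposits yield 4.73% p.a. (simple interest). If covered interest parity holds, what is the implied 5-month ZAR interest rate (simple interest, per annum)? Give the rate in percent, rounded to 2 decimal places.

T = 5/12 years.
By CIP, F/S equals the GBP-to-ZAR growth ratio: 0.0361235/0.035908 = 1.0060014.
The GBP side grows by 1 + 0.0473×5/12 = 1.0197083.
That pins the ZAR growth at 1.0136251.
r = (1.0136251 − 1)/(5/12) = 0.032700 → 3.27%.

3.27%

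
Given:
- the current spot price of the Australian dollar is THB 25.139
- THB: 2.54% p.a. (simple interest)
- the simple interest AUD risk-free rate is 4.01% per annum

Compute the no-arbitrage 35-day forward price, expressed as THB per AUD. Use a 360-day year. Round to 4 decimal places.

25.1032

T = 35/360 years.
THB accumulates by 1 + 0.0254×35/360 = 1.00246944.
AUD growth factor: 1 + 0.0401×35/360 = 1.00389861.
CIP: F = S · (grow THB)/(grow AUD) = 25.139 × 1.00246944/1.00389861 = 25.103212 THB per AUD.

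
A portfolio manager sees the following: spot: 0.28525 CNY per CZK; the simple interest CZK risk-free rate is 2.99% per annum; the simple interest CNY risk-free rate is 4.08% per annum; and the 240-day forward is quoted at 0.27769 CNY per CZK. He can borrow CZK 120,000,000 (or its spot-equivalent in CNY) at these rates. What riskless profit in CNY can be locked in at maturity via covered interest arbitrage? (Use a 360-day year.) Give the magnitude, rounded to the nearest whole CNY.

T = 240/360 years.
Invest the CZK and cover forward: 120,000,000 × 1.0199333333 × 0.27769 = CNY 33,987,034.48.
Convert at spot and invest in CNY: 120,000,000 × 0.28525 × 1.027200 = CNY 35,161,056.00.
The quoted forward undervalues CZK, so borrow CZK, convert to CNY at spot, deposit the CNY at 4.08%, and buy CZK forward at 0.27769 to cover the loan.
The gap between the two covered legs is CNY 1,174,022.

CNY 1,174,022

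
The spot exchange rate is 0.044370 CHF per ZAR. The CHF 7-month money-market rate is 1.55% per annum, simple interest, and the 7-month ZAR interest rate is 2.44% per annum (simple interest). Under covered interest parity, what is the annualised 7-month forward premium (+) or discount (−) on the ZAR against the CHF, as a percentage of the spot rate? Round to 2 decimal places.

-0.88%

T = 7/12 years.
F = S · g_CHF/g_ZAR = 0.04437 × 1.0090417/1.0142333 = 0.044142881.
Annualised premium = (F − S)/S × (1/T) = (0.044142881 − 0.04437)/0.04437 ÷ (7/12) = -0.88%.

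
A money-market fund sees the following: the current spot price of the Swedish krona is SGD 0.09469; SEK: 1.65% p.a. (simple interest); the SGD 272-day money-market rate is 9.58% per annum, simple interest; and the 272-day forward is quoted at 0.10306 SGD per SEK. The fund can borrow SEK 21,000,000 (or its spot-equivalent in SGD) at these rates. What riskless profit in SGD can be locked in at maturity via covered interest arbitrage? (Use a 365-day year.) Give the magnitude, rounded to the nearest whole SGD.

SGD 60,422

T = 272/365 years.
Route A — deposit SEK, sell forward: 21,000,000 × 1.01229589 × 0.10306 = SGD 2,190,871.50.
Route B — convert at spot, deposit SGD: 21,000,000 × 0.09469 × 1.071390685 = SGD 2,130,449.66.
The quoted forward overvalues SEK, so borrow SGD, buy SEK at spot, deposit the SEK at 1.65%, and sell the proceeds forward at 0.10306.
Profit = 2,190,871.50 − 2,130,449.66 = SGD 60,422.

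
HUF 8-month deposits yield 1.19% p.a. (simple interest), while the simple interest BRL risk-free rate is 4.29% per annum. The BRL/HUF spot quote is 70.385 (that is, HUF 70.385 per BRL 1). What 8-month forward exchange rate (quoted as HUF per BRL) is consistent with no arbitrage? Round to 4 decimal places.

T = 8/12 years.
HUF accumulates by 1 + 0.0119×8/12 = 1.00793333.
BRL accumulates by 1 + 0.0429×8/12 = 1.028600.
CIP: F = S · (grow HUF)/(grow BRL) = 70.385 × 1.00793333/1.028600 = 68.970822 HUF per BRL.

68.9708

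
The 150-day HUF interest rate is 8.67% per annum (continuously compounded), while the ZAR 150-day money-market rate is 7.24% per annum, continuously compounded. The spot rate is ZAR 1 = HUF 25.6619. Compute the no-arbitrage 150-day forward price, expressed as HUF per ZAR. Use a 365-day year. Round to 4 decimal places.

T = 150/365 years.
Growth of 1 HUF over T: e^(0.0867×150/365) = 1.0362725.
ZAR accumulates by e^(0.0724×150/365) = 1.03020048.
CIP: F = S · (grow HUF)/(grow ZAR) = 25.6619 × 1.0362725/1.03020048 = 25.813152 HUF per ZAR.

25.8132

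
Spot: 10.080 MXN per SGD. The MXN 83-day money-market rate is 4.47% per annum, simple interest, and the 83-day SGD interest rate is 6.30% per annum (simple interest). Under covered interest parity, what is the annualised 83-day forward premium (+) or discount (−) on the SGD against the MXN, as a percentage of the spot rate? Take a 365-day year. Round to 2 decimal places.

T = 83/365 years.
No-arbitrage forward: 10.08 × 1.0101647 / 1.014326 = 10.038647 MXN/SGD.
(F − S)/S ÷ T = (10.038647 − 10.08)/10.08/(83/365) = -0.018041 → -1.80%.

-1.80%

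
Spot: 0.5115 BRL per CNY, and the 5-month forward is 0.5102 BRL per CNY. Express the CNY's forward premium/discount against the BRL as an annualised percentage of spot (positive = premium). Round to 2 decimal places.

T = 5/12 years.
(F − S)/S = (0.5102 − 0.5115)/0.5115 = -0.0025415.
Annualise by dividing by T: -0.0025415 / (5/12) = -0.006100 → -0.61%.

-0.61%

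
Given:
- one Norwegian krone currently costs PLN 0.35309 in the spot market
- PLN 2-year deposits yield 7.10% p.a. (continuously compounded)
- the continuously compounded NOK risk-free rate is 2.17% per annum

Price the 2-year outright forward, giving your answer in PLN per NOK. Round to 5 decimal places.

T = 2 years.
PLN accumulates by e^(0.0710×2) = 1.1525766.
NOK accumulates by e^(0.0217×2) = 1.0443556.
CIP: F = S · (grow PLN)/(grow NOK) = 0.35309 × 1.1525766/1.0443556 = 0.3896788 PLN per NOK.

0.38968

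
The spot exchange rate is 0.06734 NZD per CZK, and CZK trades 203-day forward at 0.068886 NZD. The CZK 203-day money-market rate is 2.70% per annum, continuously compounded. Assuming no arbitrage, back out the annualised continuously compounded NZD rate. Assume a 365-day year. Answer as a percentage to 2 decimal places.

6.78%

T = 203/365 years.
CIP gives F = S · g_NZD/g_CZK, so g_NZD/g_CZK = 0.068886/0.06734 = 1.0229581.
CZK growth factor: e^(0.0270×203/365) = 1.0151298.
So the NZD growth factor = 1.0384353.
Take logs: ln 1.0384353 / (203/365) = 0.067813, so 6.78%.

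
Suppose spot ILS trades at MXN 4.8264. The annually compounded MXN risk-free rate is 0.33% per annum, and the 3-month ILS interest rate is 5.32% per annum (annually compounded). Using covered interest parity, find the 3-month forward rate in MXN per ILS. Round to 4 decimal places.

T = 3/12 years.
Growth of 1 MXN over T: (1 + 0.0033)^(3/12) = 1.000824.
ILS accumulates by (1 + 0.0532)^(3/12) = 1.0130426.
Forward (MXN per ILS) = 4.8264 × 1.000824 / 1.0130426 = 4.768187.

4.7682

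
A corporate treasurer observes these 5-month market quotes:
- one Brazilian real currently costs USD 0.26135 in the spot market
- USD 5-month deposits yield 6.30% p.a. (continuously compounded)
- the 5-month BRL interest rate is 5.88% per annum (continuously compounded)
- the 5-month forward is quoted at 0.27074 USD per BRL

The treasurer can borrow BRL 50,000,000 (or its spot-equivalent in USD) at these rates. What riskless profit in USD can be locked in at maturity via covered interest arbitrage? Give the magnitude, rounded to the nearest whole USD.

USD 457,689

T = 5/12 years.
Invest the BRL and cover forward: 50,000,000 × 1.0248025911 × 0.27074 = USD 13,872,752.68.
Convert at spot and invest in USD: 50,000,000 × 0.26135 × 1.0265975658 = USD 13,415,063.69.
The quoted forward overvalues BRL, so borrow USD, buy BRL at spot, deposit the BRL at 5.88%, and sell the proceeds forward at 0.27074.
The gap between the two covered legs is USD 457,689.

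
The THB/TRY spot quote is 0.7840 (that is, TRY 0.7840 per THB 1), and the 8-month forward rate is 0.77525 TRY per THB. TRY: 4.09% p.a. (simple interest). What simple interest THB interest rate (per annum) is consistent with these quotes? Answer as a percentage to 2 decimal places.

T = 8/12 years.
CIP gives F = S · g_TRY/g_THB, so g_TRY/g_THB = 0.77525/0.784 = 0.9888393.
TRY growth factor: 1 + 0.0409×8/12 = 1.0272667.
So the THB growth factor = 1.0388611.
r = (1.0388611 − 1)/(8/12) = 0.058292 → 5.83%.

5.83%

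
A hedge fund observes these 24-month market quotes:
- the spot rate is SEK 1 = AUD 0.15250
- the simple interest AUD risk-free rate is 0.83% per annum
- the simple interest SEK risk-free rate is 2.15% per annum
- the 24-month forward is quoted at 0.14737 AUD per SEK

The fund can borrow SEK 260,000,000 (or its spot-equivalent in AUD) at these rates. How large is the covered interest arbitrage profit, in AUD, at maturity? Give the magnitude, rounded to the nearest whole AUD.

T = 2 years.
Keep in SEK, deliver into the forward: 260,000,000·1.043000·0.14737 = AUD 39,963,796.60.
Swap to AUD now, deposit: 260,000,000·0.15250·1.016600 = AUD 40,308,190.00.
The quoted forward undervalues SEK, so borrow SEK, convert to AUD at spot, deposit the AUD at 0.83%, and buy SEK forward at 0.14737 to cover the loan.
Arbitrage profit = |39,963,796.60 − 40,308,190.00| = AUD 344,393.

AUD 344,393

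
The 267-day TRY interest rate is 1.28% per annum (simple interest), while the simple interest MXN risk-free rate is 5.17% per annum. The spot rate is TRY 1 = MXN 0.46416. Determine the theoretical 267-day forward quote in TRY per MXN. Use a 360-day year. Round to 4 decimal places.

T = 267/360 years.
Growth of 1 MXN over T: 1 + 0.0517×267/360 = 1.0383442.
Growth of 1 TRY over T: 1 + 0.0128×267/360 = 1.0094933.
Forward (MXN per TRY) = 0.46416 × 1.0383442 / 1.0094933 = 0.4774255.
Quoted the other way: 1/0.4774255 = 2.0946 TRY per MXN.

2.0946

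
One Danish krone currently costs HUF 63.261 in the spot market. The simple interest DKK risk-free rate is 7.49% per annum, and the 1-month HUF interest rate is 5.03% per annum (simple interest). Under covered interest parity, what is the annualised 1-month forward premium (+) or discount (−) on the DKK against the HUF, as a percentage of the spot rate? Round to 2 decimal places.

-2.44%

T = 1/12 years.
No-arbitrage forward: 63.261 × 1.0041917 / 1.0062417 = 63.132119 HUF/DKK.
(F − S)/S ÷ T = (63.132119 − 63.261)/63.261/(1/12) = -0.024447 → -2.44%.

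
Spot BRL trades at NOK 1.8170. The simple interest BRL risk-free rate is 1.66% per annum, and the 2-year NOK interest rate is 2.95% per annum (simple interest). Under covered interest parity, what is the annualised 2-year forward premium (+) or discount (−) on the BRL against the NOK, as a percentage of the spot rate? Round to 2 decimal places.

+1.25%

T = 2 years.
CIP forward (NOK per BRL) = 1.817 × 1.059000/1.033200 = 1.8623722.
(F − S)/S ÷ T = (1.8623722 − 1.817)/1.817/2 = 0.012485 → 1.25%.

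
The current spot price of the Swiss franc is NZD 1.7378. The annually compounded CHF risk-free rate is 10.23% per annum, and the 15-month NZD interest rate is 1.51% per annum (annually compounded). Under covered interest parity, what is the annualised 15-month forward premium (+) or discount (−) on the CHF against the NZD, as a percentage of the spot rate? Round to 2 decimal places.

T = 15/12 years.
No-arbitrage forward: 1.7378 × 1.0189105 / 1.1294702 = 1.5676931 NZD/CHF.
(F − S)/S ÷ T = (1.5676931 − 1.7378)/1.7378/(15/12) = -0.078309 → -7.83%.

-7.83%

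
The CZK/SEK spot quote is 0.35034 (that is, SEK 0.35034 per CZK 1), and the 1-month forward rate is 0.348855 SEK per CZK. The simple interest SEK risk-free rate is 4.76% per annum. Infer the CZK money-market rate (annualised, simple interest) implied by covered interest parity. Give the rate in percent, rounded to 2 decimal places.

T = 1/12 years.
F/S = 0.348855/0.35034 = 0.9957613 = (growth of SEK) / (growth of CZK).
SEK growth factor: 1 + 0.0476×1/12 = 1.0039667.
Hence g_CZK = 1.0082403.
(1.0082403 − 1)/T = 0.098884, i.e. 9.89%.

9.89%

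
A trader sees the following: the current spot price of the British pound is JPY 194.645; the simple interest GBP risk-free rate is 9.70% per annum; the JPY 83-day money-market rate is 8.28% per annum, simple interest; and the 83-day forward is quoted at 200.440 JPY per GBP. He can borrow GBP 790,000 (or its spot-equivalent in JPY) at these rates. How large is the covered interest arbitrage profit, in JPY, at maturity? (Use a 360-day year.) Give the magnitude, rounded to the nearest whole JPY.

JPY 5,183,857

T = 83/360 years.
Keep in GBP, deliver into the forward: 790,000·1.02236388889·200.440 = JPY 161,888,868.13.
Swap to JPY now, deposit: 790,000·194.645·1.019090 = JPY 156,705,010.71.
The quoted forward overvalues GBP, so borrow JPY, buy GBP at spot, deposit the GBP at 9.70%, and sell the proceeds forward at 200.440.
Profit = 161,888,868.13 − 156,705,010.71 = JPY 5,183,857.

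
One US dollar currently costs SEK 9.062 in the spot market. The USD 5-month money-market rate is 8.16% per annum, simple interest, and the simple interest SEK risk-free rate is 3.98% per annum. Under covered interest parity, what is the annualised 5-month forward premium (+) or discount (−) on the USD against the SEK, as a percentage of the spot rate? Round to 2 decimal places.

T = 5/12 years.
CIP forward (SEK per USD) = 9.062 × 1.0165833/1.034000 = 8.909360.
(F − S)/S ÷ T = (8.909360 − 9.062)/9.062/(5/12) = -0.040426 → -4.04%.

-4.04%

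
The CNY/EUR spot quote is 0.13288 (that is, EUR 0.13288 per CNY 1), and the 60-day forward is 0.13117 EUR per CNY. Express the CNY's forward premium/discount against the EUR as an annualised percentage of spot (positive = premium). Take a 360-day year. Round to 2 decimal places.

-7.72%

T = 60/360 years.
(F − S)/S = (0.13117 − 0.13288)/0.13288 = -0.0128688.
×(1/T) gives -7.72% p.a.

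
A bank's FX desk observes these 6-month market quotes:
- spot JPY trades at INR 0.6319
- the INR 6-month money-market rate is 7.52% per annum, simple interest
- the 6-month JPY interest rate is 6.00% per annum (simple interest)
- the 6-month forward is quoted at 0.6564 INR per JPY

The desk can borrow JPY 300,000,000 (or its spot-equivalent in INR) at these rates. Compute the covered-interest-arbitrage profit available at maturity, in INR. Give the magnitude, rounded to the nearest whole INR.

T = 6/12 years.
Route A — deposit JPY, sell forward: 300,000,000 × 1.030000 × 0.6564 = INR 202,827,600.00.
Route B — convert at spot, deposit INR: 300,000,000 × 0.6319 × 1.037600 = INR 196,697,832.00.
The quoted forward overvalues JPY, so borrow INR, buy JPY at spot, deposit the JPY at 6.00%, and sell the proceeds forward at 0.6564.
Arbitrage profit = |202,827,600.00 − 196,697,832.00| = INR 6,129,768.

INR 6,129,768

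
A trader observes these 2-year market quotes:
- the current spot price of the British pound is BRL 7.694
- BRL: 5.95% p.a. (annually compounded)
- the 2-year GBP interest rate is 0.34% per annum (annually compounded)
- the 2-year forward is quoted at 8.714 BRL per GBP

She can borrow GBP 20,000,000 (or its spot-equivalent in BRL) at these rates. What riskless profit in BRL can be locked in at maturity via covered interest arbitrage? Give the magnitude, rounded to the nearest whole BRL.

T = 2 years.
Keep in GBP, deliver into the forward: 20,000,000·1.00681156·8.714 = BRL 175,467,118.68.
Swap to BRL now, deposit: 20,000,000·7.694·1.12254025 = BRL 172,736,493.67.
The quoted forward overvalues GBP, so borrow BRL, buy GBP at spot, deposit the GBP at 0.34%, and sell the proceeds forward at 8.714.
Profit = 175,467,118.68 − 172,736,493.67 = BRL 2,730,625.

BRL 2,730,625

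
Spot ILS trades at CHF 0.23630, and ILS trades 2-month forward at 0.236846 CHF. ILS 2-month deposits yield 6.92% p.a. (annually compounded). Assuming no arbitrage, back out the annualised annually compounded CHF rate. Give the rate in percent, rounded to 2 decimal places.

T = 2/12 years.
F/S = 0.236846/0.2363 = 1.0023106 = (growth of CHF) / (growth of ILS).
The ILS side grows by (1 + 0.0692)^(2/12) = 1.0112142.
Hence g_CHF = 1.0135507.
r = 1.0135507^(12/2) − 1 = 0.084109 → 8.41%.

8.41%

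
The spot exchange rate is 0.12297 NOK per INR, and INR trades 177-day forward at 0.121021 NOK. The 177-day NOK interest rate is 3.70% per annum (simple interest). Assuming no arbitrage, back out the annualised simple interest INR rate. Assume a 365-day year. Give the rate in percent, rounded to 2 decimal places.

7.08%

T = 177/365 years.
CIP gives F = S · g_NOK/g_INR, so g_NOK/g_INR = 0.121021/0.12297 = 0.9841506.
NOK growth factor: 1 + 0.0370×177/365 = 1.0179425.
So the INR growth factor = 1.0343361.
r = (1.0343361 − 1)/(177/365) = 0.070806 → 7.08%.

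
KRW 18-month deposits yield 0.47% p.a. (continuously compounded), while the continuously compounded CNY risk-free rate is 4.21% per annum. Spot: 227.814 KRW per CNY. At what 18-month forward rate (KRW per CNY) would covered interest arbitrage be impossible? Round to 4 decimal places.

215.3855

T = 18/12 years.
KRW accumulates by e^(0.0047×18/12) = 1.00707491.
Growth of 1 CNY over T: e^(0.0421×18/12) = 1.065186605.
Forward (KRW per CNY) = 227.814 × 1.00707491 / 1.065186605 = 215.385513.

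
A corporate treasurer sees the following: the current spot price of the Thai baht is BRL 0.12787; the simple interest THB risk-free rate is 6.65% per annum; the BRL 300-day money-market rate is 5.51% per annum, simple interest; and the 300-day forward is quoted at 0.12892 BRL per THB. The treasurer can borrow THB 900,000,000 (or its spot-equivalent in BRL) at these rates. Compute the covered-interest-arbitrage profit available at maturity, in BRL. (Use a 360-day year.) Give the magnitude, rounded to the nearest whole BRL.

BRL 2,090,657

T = 300/360 years.
Invest the THB and cover forward: 900,000,000 × 1.05541666667 × 0.12892 = BRL 122,457,885.00.
Convert at spot and invest in BRL: 900,000,000 × 0.12787 × 1.04591666667 = BRL 120,367,227.75.
The quoted forward overvalues THB, so borrow BRL, buy THB at spot, deposit the THB at 6.65%, and sell the proceeds forward at 0.12892.
Profit = 122,457,885.00 − 120,367,227.75 = BRL 2,090,657.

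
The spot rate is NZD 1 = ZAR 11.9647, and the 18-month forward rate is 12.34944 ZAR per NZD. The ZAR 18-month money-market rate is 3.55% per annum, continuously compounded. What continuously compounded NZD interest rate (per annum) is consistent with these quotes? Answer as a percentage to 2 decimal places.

1.44%

T = 18/12 years.
By CIP, F/S equals the ZAR-to-NZD growth ratio: 12.34944/11.9647 = 1.0321563.
ZAR growth factor: e^(0.0355×18/12) = 1.0546933.
That pins the NZD growth at 1.0218349.
r = ln(1.0218349)/(18/12) = 0.014400 → 1.44%.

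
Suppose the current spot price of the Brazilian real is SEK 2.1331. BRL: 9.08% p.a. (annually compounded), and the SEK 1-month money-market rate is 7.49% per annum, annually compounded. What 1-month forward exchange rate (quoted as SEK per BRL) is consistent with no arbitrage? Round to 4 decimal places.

T = 1/12 years.
SEK accumulates by (1 + 0.0749)^(1/12) = 1.0060371.
Growth of 1 BRL over T: (1 + 0.0908)^(1/12) = 1.0072689.
So F = 2.1331 × 1.0060371 / 1.0072689 = 2.130491 (SEK/BRL).

2.1305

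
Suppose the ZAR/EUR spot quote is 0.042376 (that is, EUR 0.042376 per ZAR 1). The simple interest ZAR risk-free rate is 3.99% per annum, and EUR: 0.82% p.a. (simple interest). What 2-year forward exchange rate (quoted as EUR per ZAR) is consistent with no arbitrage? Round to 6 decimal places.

T = 2 years.
EUR accumulates by 1 + 0.0082×2 = 1.016400.
ZAR accumulates by 1 + 0.0399×2 = 1.079800.
So F = 0.042376 × 1.016400 / 1.079800 = 0.03988791 (EUR/ZAR).

0.039888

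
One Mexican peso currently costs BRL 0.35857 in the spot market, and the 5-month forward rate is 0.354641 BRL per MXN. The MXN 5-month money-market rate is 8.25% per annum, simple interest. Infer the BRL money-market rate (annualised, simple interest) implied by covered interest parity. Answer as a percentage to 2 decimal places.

T = 5/12 years.
By CIP, F/S equals the BRL-to-MXN growth ratio: 0.354641/0.35857 = 0.9890426.
MXN growth factor: 1 + 0.0825×5/12 = 1.034375.
Hence g_BRL = 1.0230409.
(1.0230409 − 1)/T = 0.055298, i.e. 5.53%.

5.53%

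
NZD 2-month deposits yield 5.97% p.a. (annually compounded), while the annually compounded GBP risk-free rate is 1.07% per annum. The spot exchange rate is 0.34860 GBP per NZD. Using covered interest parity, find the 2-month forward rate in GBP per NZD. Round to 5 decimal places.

T = 2/12 years.
GBP growth factor: (1 + 0.0107)^(2/12) = 1.0017754.
NZD accumulates by (1 + 0.0597)^(2/12) = 1.0097112.
CIP: F = S · (grow GBP)/(grow NZD) = 0.3486 × 1.0017754/1.0097112 = 0.3458602 GBP per NZD.

0.34586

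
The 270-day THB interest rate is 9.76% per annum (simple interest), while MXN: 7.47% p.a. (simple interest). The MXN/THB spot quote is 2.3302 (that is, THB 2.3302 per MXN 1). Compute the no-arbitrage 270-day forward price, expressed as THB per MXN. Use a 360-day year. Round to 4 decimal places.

T = 270/360 years.
Growth of 1 THB over T: 1 + 0.0976×270/360 = 1.073200.
MXN accumulates by 1 + 0.0747×270/360 = 1.056025.
So F = 2.3302 × 1.073200 / 1.056025 = 2.368098 (THB/MXN).

2.3681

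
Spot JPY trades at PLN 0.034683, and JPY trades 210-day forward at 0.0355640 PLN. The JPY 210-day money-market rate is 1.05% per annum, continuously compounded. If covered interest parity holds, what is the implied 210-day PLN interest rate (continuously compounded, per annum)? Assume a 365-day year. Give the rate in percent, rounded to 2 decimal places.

T = 210/365 years.
CIP gives F = S · g_PLN/g_JPY, so g_PLN/g_JPY = 0.035564/0.034683 = 1.0254015.
JPY growth factor: e^(0.0105×210/365) = 1.0060594.
So the PLN growth factor = 1.0316148.
r = ln(1.0316148)/(210/365) = 0.054099 → 5.41%.

5.41%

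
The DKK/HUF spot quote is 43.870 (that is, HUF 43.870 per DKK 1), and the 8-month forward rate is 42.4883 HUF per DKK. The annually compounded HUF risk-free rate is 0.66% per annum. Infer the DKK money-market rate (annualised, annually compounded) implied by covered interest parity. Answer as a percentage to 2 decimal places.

5.61%

T = 8/12 years.
By CIP, F/S equals the HUF-to-DKK growth ratio: 42.4883/43.87 = 0.9685047.
HUF growth factor: (1 + 0.0066)^(8/12) = 1.0043952.
That pins the DKK growth at 1.0370576.
Annualise: 1.0370576^(12/8) − 1 = 0.056098 = 5.61%.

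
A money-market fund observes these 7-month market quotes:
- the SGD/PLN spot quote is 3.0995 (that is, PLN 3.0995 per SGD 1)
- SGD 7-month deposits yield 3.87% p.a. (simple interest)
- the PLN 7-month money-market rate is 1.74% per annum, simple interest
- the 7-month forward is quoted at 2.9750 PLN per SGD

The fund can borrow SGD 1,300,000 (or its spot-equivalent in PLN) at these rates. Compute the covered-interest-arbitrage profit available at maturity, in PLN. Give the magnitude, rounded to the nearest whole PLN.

T = 7/12 years.
Route A — deposit SGD, sell forward: 1,300,000 × 1.022575 × 2.9750 = PLN 3,954,808.81.
Route B — convert at spot, deposit PLN: 1,300,000 × 3.0995 × 1.010150 = PLN 4,070,247.90.
The quoted forward undervalues SGD, so borrow SGD, convert to PLN at spot, deposit the PLN at 1.74%, and buy SGD forward at 2.9750 to cover the loan.
The gap between the two covered legs is PLN 115,439.

PLN 115,439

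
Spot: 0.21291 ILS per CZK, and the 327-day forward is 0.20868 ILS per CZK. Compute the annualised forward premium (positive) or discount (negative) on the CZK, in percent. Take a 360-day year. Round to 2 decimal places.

T = 327/360 years.
Period premium: (0.20868 − 0.21291)/0.21291 = -0.0198675.
Annualise by dividing by T: -0.0198675 / (327/360) = -0.021872 → -2.19%.

-2.19%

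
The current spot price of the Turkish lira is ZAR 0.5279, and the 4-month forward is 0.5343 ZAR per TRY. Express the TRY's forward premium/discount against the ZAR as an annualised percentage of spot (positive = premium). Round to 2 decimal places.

T = 4/12 years.
Period premium: (0.5343 − 0.5279)/0.5279 = 0.0121235.
Annualise by dividing by T: 0.0121235 / (4/12) = 0.036371 → 3.64%.

+3.64%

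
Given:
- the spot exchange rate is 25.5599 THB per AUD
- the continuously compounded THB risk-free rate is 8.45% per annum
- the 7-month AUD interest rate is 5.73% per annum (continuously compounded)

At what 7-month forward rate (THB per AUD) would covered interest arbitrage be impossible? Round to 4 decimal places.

25.9687

T = 7/12 years.
Growth of 1 THB over T: e^(0.0845×7/12) = 1.05052671.
AUD accumulates by e^(0.0573×7/12) = 1.03398989.
CIP: F = S · (grow THB)/(grow AUD) = 25.5599 × 1.05052671/1.03398989 = 25.968685 THB per AUD.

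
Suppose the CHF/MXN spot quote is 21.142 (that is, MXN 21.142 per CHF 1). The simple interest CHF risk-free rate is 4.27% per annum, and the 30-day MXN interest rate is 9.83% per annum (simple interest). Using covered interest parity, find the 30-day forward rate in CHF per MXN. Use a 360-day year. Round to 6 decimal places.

T = 30/360 years.
MXN accumulates by 1 + 0.0983×30/360 = 1.0081917.
CHF accumulates by 1 + 0.0427×30/360 = 1.0035583.
So F = 21.142 × 1.0081917 / 1.0035583 = 21.23961 (MXN/CHF).
Invert for CHF per MXN: 1 / 21.23961 = 0.047082.

0.047082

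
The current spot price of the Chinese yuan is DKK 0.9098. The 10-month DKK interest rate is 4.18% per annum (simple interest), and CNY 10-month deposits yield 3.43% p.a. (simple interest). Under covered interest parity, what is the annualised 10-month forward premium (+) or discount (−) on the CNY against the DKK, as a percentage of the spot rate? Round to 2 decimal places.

T = 10/12 years.
F = S · g_DKK/g_CNY = 0.9098 × 1.0348333/1.0285833 = 0.9153282.
Annualised premium = (F − S)/S × (1/T) = (0.9153282 − 0.9098)/0.9098 ÷ (10/12) = 0.73%.

+0.73%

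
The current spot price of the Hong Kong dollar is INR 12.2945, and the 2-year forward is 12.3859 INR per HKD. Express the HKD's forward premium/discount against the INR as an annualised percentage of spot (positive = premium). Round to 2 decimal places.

+0.37%

T = 2 years.
HKD trades forward at +0.74342% vs spot over the period.
Per annum: 0.0074342 / 2 = 0.003717 = 0.37%.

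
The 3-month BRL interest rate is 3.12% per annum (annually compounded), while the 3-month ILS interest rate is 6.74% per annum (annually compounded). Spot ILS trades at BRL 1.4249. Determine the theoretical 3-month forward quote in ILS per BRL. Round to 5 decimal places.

0.70788

T = 3/12 years.
BRL growth factor: (1 + 0.0312)^(3/12) = 1.0077104.
ILS growth factor: (1 + 0.0674)^(3/12) = 1.0164401.
So F = 1.4249 × 1.0077104 / 1.0164401 = 1.412662 (BRL/ILS).
Invert for ILS per BRL: 1 / 1.412662 = 0.70788.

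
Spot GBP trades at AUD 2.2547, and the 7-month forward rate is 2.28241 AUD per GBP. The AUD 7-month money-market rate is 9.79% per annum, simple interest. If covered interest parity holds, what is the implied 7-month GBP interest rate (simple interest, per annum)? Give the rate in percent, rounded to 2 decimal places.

7.59%

T = 7/12 years.
By CIP, F/S equals the AUD-to-GBP growth ratio: 2.28241/2.2547 = 1.0122899.
AUD growth factor: 1 + 0.0979×7/12 = 1.0571083.
That pins the GBP growth at 1.0442743.
r = (1.0442743 − 1)/(7/12) = 0.075899 → 7.59%.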